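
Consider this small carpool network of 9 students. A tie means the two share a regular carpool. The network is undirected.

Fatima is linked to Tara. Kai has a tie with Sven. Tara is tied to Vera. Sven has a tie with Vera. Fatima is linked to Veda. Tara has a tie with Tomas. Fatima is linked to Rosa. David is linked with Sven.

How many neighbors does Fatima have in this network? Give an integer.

Fatima is directly tied to Rosa, Tara, and Veda. That is 3 neighbors, so the degree of Fatima is 3.

3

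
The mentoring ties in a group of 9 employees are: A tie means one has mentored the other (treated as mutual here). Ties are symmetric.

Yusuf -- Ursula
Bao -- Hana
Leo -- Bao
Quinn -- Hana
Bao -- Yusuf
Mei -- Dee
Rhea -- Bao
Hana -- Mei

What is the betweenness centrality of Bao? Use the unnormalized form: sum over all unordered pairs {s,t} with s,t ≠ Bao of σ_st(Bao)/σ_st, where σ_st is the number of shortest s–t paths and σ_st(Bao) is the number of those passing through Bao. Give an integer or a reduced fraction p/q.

21

Pairs whose geodesics pass through Bao — Quinn–Leo: 1; Quinn–Yusuf: 1; Quinn–Ursula: 1; Quinn–Rhea: 1; Leo–Yusuf: 1; Leo–Ursula: 1; Leo–Dee: 1; Leo–Hana: 1; Leo–Mei: 1; Leo–Rhea: 1; Yusuf–Dee: 1; Yusuf–Hana: 1; Yusuf–Mei: 1; Yusuf–Rhea: 1 … (+7 more pairs).
All other pairs contribute 0.
Summing the contributions gives betweenness(Bao) = 21.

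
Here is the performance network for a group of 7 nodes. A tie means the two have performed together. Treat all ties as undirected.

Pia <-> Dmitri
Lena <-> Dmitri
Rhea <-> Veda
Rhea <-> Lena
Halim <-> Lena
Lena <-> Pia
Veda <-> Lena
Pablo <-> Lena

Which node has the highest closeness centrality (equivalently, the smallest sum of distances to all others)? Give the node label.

Lena

Farness (sum of distances to all others) for each node — Dmitri:10, Halim:11, Lena:6, Pablo:11, Pia:10, Rhea:10, Veda:10.
The smallest farness is 6, for Lena, so Lena has the highest closeness.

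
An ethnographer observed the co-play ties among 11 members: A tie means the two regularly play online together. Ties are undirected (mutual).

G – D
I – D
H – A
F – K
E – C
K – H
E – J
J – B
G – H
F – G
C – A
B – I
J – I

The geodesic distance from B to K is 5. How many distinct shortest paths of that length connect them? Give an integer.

2

The shortest distance is 5. The length-5 paths are: B–I–D–G–H–K; B–I–D–G–F–K.
That gives 2 distinct shortest paths.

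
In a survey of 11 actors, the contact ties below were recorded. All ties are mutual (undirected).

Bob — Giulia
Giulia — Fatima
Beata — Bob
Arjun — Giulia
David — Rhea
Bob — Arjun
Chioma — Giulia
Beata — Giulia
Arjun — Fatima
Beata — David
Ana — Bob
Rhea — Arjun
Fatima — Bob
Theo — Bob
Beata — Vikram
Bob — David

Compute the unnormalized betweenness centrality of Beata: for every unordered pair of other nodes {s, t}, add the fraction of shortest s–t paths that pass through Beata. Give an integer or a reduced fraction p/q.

10

Pairs whose geodesics pass through Beata — Vikram–Arjun: 2/2; Vikram–Ana: 1; Vikram–Fatima: 2/2; Vikram–David: 1; Vikram–Chioma: 1; Vikram–Rhea: 1; Vikram–Giulia: 1; Vikram–Theo: 1; Vikram–Bob: 1; David–Chioma: 1/2; David–Giulia: 1/2.
All other pairs contribute 0.
Summing the contributions gives betweenness(Beata) = 10.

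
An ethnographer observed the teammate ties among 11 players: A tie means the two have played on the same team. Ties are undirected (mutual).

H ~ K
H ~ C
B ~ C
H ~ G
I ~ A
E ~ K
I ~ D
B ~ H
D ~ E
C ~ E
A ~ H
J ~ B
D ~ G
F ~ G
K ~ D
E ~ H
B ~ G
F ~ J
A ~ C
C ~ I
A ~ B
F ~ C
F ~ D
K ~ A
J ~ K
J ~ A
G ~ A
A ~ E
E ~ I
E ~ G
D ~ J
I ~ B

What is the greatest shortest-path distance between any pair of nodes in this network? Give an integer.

2

Eccentricity of each node (its greatest distance to any other): A:2, B:2, C:2, D:2, E:2, F:2, G:2, H:2, I:2, J:2, K:2.
The maximum eccentricity is 2, realized for instance by the pair C–G via C – B – G. So the diameter is 2.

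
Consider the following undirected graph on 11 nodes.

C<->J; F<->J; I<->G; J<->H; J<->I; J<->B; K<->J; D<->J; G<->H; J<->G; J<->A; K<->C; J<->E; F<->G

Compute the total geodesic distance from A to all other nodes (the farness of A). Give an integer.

Distances from A: B:2, C:2, D:2, E:2, F:2, G:2, H:2, I:2, J:1, K:2.
Sum = 2 + 2 + 2 + 2 + 2 + 2 + 2 + 2 + 1 + 2 = 19.

19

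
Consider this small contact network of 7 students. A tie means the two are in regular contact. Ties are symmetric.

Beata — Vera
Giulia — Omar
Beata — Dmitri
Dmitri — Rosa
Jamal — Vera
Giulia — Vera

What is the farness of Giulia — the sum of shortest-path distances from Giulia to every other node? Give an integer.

13

Distances from Giulia: Beata:2, Dmitri:3, Jamal:2, Omar:1, Rosa:4, Vera:1.
Sum = 2 + 3 + 2 + 1 + 4 + 1 = 13.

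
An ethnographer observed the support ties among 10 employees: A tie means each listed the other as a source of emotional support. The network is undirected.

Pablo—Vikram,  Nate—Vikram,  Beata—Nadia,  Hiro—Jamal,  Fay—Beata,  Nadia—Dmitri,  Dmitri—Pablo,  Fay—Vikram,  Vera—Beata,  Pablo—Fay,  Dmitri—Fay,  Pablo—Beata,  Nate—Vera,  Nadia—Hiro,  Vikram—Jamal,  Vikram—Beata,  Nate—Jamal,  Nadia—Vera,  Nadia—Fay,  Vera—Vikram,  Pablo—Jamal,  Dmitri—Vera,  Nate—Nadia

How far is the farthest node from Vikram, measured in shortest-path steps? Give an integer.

Distances from Vikram: Beata:1, Dmitri:2, Fay:1, Hiro:2, Jamal:1, Nadia:2, Nate:1, Pablo:1, Vera:1.
The largest is 2 (to Dmitri, Nadia, and Hiro), so the eccentricity of Vikram is 2.

2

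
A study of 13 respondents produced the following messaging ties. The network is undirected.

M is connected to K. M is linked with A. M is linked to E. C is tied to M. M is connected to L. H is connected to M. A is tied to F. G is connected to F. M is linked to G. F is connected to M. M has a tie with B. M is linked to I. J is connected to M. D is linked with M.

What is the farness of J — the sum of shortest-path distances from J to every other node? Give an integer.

Distances from J: A:2, B:2, C:2, D:2, E:2, F:2, G:2, H:2, I:2, K:2, L:2, M:1.
Sum = 2 + 2 + 2 + 2 + 2 + 2 + 2 + 2 + 2 + 2 + 2 + 1 = 23.

23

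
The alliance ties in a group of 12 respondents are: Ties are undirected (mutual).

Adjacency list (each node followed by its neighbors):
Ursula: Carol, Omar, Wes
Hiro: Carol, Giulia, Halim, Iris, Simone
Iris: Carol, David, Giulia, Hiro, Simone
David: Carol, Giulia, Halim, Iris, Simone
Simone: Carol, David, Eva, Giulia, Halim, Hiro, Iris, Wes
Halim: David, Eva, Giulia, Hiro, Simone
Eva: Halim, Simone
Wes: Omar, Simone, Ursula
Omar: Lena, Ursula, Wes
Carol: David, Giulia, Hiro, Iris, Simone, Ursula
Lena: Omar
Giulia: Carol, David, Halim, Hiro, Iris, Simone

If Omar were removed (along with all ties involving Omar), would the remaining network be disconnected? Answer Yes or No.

Removing Omar leaves {Carol, David, Eva, Giulia, Halim, Hiro, Iris, Simone, Ursula, and Wes} with no path to {Lena}, so the network splits into 2 components. Omar is a cut vertex.

Yes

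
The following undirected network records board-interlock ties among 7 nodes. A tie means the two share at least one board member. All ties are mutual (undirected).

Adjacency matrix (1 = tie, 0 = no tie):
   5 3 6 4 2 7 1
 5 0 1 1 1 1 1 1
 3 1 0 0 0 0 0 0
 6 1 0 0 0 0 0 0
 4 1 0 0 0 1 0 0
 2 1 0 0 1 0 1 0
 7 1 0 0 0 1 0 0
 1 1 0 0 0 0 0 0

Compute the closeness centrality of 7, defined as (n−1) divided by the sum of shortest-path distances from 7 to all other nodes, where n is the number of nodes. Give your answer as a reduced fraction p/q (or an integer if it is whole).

3/5

Distances from 7: 1:2, 2:1, 3:2, 4:2, 5:1, 6:2. Sum = 10.
n = 7, so closeness = 6/10 = 3/5.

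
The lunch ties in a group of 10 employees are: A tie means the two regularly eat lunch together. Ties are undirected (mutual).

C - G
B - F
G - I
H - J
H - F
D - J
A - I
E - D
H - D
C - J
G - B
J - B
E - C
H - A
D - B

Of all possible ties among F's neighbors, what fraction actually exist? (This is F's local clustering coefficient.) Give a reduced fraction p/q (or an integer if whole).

F's neighbors: B and H (k = 2).
Possible neighbor pairs: C(2,2) = 1. Edges among them: none → e = 0.
Clustering(F) = 0/1.

0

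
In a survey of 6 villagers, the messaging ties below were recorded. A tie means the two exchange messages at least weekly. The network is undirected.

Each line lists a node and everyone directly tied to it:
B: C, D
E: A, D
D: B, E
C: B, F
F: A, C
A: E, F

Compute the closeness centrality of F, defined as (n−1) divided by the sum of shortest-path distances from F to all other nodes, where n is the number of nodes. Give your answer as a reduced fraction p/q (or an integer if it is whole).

Distances from F: A:1, B:2, C:1, D:3, E:2. Sum = 9.
n = 6, so closeness = 5/9.

5/9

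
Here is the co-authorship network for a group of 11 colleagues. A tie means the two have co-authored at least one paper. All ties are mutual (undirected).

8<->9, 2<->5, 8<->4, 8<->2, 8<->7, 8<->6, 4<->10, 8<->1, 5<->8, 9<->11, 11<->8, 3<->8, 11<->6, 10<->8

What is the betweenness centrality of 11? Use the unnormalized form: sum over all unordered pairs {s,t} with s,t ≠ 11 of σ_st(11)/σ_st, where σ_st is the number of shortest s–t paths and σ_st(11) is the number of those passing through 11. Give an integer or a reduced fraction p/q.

1/2

Pairs whose geodesics pass through 11 — 9–6: 1/2.
All other pairs contribute 0.
Summing the contributions gives betweenness(11) = 1/2.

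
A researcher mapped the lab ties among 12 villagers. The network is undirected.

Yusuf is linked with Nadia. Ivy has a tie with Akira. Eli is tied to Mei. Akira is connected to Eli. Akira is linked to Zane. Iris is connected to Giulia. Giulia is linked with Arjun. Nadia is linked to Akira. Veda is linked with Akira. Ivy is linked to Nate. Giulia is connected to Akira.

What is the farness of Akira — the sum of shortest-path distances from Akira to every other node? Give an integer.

Distances from Akira: Arjun:2, Eli:1, Giulia:1, Iris:2, Ivy:1, Mei:2, Nadia:1, Nate:2, Veda:1, Yusuf:2, Zane:1.
Sum = 2 + 1 + 1 + 2 + 1 + 2 + 1 + 2 + 1 + 2 + 1 = 16.

16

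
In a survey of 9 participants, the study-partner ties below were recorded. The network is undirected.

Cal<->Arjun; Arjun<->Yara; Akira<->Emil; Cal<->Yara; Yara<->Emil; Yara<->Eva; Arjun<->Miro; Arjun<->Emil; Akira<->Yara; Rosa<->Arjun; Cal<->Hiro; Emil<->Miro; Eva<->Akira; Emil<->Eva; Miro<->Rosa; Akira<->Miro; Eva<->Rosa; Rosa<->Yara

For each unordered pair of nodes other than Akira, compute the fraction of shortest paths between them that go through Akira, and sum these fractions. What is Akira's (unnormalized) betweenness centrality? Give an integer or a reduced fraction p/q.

7/12

Pairs whose geodesics pass through Akira — Eva–Miro: 1/3; Miro–Yara: 1/4.
All other pairs contribute 0.
Summing the contributions gives betweenness(Akira) = 7/12.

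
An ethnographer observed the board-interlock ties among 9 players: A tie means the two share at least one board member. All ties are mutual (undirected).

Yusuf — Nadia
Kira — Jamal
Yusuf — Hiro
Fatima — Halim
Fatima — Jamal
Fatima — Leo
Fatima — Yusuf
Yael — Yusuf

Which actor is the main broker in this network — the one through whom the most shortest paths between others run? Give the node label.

Unnormalized betweenness of each node: Fatima:21, Halim:0, Hiro:0, Jamal:7, Kira:0, Leo:0, Nadia:0, Yael:0, Yusuf:18.
Fatima has the largest value, 21, making it the main broker — the node through which the most shortest paths run.

Fatima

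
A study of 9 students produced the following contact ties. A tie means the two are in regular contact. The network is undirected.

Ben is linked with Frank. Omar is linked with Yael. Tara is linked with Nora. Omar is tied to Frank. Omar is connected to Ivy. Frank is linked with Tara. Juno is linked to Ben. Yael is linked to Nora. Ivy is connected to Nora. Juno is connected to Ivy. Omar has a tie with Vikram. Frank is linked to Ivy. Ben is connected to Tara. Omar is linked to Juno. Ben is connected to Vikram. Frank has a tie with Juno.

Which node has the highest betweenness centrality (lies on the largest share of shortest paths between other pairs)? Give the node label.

Omar

Unnormalized betweenness of each node: Ben:17/6, Frank:37/12, Ivy:7/3, Juno:13/12, Nora:9/4, Omar:83/12, Tara:25/12, Vikram:7/12, Yael:5/6.
Omar has the largest value, 83/12, making it the main broker — the node through which the most shortest paths run.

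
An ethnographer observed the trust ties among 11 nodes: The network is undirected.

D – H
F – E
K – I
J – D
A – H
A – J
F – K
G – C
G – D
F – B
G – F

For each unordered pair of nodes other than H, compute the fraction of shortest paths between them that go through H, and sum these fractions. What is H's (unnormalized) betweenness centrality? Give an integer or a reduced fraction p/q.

4

Pairs whose geodesics pass through H — C–A: 1/2; G–A: 1/2; A–K: 1/2; A–B: 1/2; A–E: 1/2; A–D: 1/2; A–F: 1/2; A–I: 1/2.
All other pairs contribute 0.
Summing the contributions gives betweenness(H) = 4.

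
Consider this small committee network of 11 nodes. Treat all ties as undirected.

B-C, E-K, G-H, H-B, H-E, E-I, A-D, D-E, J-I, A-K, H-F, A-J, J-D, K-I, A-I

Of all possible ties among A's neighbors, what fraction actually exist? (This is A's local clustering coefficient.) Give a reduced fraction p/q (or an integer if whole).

1/2

A's neighbors: D, I, J, and K (k = 4).
Possible neighbor pairs: C(4,2) = 6. Edges among them: D–J, I–J, I–K → e = 3.
Clustering(A) = 3/6 = 1/2.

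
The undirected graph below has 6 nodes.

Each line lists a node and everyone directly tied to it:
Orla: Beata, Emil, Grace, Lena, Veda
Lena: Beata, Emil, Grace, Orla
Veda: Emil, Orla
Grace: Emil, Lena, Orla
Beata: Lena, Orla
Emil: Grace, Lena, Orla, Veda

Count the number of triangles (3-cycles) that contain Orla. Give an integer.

5

Orla's neighbors: Beata, Emil, Grace, Lena, and Veda.
Neighbor pairs that are themselves tied: Orla–Beata–Lena; Orla–Emil–Grace; Orla–Emil–Lena; Orla–Emil–Veda; Orla–Grace–Lena. Each forms one triangle with Orla, for 5 in total.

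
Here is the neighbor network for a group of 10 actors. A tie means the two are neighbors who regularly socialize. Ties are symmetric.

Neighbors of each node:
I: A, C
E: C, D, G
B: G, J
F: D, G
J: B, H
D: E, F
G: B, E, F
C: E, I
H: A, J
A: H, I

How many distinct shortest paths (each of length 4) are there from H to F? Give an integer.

1

The shortest distance is 4, and the only length-4 path is H–J–B–G–F. So there is exactly 1 shortest path.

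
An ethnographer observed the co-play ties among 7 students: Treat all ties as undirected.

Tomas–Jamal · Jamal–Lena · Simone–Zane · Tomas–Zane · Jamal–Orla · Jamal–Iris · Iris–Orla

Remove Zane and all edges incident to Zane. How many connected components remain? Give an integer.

2

Without Zane, the remaining ties split the others into: {Simone}; {Iris, Jamal, Lena, Orla, Tomas}.
That's 2 separate components.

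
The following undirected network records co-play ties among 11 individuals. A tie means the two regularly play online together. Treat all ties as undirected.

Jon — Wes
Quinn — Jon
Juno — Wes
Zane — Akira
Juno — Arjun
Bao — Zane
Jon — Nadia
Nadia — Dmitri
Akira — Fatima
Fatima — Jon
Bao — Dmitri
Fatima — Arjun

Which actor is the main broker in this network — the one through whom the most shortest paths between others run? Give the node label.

Jon

Unnormalized betweenness of each node: Akira:17/2, Arjun:7/2, Bao:3, Dmitri:11/2, Fatima:33/2, Jon:45/2, Juno:1, Nadia:19/2, Quinn:0, Wes:9/2, Zane:9/2.
Jon has the largest value, 45/2, making it the main broker — the node through which the most shortest paths run.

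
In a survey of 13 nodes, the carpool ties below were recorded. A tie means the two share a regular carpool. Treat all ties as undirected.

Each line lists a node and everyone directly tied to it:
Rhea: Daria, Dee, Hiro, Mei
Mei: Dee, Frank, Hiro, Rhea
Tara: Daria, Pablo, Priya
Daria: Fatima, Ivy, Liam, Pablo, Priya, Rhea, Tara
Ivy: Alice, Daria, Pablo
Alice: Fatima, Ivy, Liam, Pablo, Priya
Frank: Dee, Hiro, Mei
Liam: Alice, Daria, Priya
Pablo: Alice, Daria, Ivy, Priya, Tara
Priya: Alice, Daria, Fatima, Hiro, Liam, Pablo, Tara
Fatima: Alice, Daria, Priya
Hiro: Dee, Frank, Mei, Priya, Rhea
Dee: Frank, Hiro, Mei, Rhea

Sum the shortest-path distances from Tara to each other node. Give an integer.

24

Distances from Tara: Alice:2, Daria:1, Dee:3, Fatima:2, Frank:3, Hiro:2, Ivy:2, Liam:2, Mei:3, Pablo:1, Priya:1, Rhea:2.
Sum = 2 + 1 + 3 + 2 + 3 + 2 + 2 + 2 + 3 + 1 + 1 + 2 = 24.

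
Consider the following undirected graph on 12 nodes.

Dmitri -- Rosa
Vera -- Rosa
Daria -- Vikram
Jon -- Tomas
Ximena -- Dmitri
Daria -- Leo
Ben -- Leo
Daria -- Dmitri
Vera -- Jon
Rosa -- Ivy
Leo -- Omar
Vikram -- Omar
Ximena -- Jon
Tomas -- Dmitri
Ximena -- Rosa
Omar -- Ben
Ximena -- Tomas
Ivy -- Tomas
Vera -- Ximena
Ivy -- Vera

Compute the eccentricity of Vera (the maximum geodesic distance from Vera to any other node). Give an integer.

Distances from Vera: Ben:5, Daria:3, Dmitri:2, Ivy:1, Jon:1, Leo:4, Omar:5, Rosa:1, Tomas:2, Vikram:4, Ximena:1.
The largest is 5 (to Omar and Ben), so the eccentricity of Vera is 5.

5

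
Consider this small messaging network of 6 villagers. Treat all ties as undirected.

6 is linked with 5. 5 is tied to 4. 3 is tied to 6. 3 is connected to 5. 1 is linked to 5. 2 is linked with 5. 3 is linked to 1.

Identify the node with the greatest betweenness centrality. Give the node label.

Unnormalized betweenness of each node: 1:0, 2:0, 3:1/2, 4:0, 5:15/2, 6:0.
5 has the largest value, 15/2, making it the main broker — the node through which the most shortest paths run.

5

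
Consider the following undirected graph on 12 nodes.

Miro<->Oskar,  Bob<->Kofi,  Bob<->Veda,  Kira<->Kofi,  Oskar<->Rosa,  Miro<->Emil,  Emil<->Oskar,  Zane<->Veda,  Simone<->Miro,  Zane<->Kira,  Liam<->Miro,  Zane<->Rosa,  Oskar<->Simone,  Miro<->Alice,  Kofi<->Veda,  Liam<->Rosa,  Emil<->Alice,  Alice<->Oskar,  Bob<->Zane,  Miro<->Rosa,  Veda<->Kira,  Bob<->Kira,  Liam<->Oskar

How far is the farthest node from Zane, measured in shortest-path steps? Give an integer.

Distances from Zane: Alice:3, Bob:1, Emil:3, Kira:1, Kofi:2, Liam:2, Miro:2, Oskar:2, Rosa:1, Simone:3, Veda:1.
The largest is 3 (to Alice, Simone, and Emil), so the eccentricity of Zane is 3.

3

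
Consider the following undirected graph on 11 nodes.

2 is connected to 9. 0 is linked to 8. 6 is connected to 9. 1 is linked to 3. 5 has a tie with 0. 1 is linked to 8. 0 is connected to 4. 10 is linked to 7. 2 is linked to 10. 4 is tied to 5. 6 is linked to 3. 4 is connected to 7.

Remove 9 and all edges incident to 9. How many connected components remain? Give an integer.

1

9's neighbors (2 and 6) remain reachable from one another through other ties, so the rest of the network stays in one piece.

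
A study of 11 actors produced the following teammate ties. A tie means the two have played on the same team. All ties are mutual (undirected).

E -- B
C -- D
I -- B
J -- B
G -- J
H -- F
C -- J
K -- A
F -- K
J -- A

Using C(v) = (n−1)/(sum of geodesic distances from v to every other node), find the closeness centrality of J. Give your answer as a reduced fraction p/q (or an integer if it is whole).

10/19

Distances from J: A:1, B:1, C:1, D:2, E:2, F:3, G:1, H:4, I:2, K:2. Sum = 19.
n = 11, so closeness = 10/19.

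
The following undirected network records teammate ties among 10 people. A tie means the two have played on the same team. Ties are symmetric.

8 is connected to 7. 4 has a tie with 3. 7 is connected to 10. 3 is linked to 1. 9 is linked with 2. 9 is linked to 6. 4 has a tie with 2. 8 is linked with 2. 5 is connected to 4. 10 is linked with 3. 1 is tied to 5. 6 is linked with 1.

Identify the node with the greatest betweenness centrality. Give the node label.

Unnormalized betweenness of each node: 1:41/6, 2:127/12, 3:19/2, 4:49/6, 5:17/12, 6:35/12, 7:31/12, 8:25/6, 9:41/12, 10:53/12.
2 has the largest value, 127/12, making it the main broker — the node through which the most shortest paths run.

2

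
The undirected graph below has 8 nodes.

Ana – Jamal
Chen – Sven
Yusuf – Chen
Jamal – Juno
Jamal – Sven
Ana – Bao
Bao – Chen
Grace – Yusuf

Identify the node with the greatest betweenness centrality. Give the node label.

Chen

Unnormalized betweenness of each node: Ana:2, Bao:3, Chen:11, Grace:0, Jamal:7, Juno:0, Sven:6, Yusuf:6.
Chen has the largest value, 11, making it the main broker — the node through which the most shortest paths run.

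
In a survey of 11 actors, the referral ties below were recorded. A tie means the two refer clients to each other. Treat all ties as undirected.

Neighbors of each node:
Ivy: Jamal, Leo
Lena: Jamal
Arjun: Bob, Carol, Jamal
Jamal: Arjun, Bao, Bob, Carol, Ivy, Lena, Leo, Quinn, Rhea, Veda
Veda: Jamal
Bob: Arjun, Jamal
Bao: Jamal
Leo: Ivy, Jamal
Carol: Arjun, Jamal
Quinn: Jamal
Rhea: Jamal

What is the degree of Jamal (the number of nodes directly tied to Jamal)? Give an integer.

Jamal is directly tied to Arjun, Bao, Bob, Carol, Ivy, Lena, Leo, Quinn, Rhea, and Veda. That is 10 neighbors, so the degree of Jamal is 10.

10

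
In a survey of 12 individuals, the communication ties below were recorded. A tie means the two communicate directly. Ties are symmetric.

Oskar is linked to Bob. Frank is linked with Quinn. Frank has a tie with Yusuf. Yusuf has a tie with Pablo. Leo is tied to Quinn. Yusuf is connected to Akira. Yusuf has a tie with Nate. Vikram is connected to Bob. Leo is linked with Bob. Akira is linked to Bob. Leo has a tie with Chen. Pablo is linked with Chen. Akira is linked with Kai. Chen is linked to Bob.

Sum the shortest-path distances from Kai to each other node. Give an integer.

30

Distances from Kai: Akira:1, Bob:2, Chen:3, Frank:3, Leo:3, Nate:3, Oskar:3, Pablo:3, Quinn:4, Vikram:3, Yusuf:2.
Sum = 1 + 2 + 3 + 3 + 3 + 3 + 3 + 3 + 4 + 3 + 2 = 30.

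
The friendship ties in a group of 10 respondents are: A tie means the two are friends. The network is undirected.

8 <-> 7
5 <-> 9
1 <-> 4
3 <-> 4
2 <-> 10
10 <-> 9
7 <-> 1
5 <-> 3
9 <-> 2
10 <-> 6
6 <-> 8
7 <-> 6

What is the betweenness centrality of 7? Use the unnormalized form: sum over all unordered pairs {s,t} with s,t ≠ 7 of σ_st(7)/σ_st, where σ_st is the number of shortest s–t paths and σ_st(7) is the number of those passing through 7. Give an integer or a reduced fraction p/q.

Pairs whose geodesics pass through 7 — 4–8: 1; 4–6: 1; 4–10: 1/2; 1–8: 1; 1–6: 1; 1–10: 1; 1–2: 1; 1–9: 1/2; 8–3: 1; 6–3: 1/2.
All other pairs contribute 0.
Summing the contributions gives betweenness(7) = 17/2.

17/2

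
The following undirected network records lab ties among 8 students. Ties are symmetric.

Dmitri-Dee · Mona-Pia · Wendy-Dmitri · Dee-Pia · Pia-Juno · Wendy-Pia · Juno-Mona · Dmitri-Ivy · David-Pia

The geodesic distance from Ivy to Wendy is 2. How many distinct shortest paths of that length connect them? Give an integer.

1

The shortest distance is 2, and the only length-2 path is Ivy–Dmitri–Wendy. So there is exactly 1 shortest path.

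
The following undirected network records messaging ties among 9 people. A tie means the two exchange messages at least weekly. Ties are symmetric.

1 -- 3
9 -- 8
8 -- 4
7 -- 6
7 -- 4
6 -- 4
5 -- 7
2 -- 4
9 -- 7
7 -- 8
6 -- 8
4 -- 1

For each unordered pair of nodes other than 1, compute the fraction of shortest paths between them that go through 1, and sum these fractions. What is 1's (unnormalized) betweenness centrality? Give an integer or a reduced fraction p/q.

Pairs whose geodesics pass through 1 — 5–3: 1; 7–3: 1; 2–3: 1; 9–3: 2/2; 8–3: 1; 6–3: 1; 4–3: 1.
All other pairs contribute 0.
Summing the contributions gives betweenness(1) = 7.

7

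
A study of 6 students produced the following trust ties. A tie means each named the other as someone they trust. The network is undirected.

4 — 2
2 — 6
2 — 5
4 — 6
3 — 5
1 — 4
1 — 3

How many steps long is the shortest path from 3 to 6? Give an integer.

3

One shortest route is 3 – 1 – 4 – 6, which uses 3 edges, and at distance 2 from 3 we only reach {2, 4}, which does not include 6. So d(3,6) = 3.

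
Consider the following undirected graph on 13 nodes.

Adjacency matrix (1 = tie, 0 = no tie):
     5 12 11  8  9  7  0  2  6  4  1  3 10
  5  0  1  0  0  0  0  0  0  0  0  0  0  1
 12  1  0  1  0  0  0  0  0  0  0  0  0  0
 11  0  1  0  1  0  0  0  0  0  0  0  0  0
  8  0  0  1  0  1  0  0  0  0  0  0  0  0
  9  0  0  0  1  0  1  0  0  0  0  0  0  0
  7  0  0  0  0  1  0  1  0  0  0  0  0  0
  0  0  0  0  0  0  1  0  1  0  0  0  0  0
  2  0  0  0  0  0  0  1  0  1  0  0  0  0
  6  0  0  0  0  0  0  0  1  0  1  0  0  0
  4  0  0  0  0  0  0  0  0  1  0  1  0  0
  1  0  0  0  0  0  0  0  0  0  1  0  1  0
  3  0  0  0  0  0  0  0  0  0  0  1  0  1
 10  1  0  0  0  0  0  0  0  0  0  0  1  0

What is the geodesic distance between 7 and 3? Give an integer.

One shortest route is 7 – 0 – 2 – 6 – 4 – 1 – 3, which uses 6 edges, and at distance 5 from 7 we only reach {1, 5}, which does not include 3. So d(7,3) = 6.

6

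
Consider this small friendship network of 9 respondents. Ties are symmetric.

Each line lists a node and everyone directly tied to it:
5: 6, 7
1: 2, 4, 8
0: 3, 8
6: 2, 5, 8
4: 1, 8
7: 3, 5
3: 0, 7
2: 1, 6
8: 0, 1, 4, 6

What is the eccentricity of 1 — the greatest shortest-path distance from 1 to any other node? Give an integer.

4

Distances from 1: 0:2, 2:1, 3:3, 4:1, 5:3, 6:2, 7:4, 8:1.
The largest is 4 (to 7), so the eccentricity of 1 is 4.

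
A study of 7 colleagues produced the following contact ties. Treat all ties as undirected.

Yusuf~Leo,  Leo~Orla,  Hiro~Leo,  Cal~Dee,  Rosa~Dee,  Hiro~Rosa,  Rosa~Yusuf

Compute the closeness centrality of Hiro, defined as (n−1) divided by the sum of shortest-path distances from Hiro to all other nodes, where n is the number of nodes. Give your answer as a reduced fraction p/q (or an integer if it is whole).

Distances from Hiro: Cal:3, Dee:2, Leo:1, Orla:2, Rosa:1, Yusuf:2. Sum = 11.
n = 7, so closeness = 6/11.

6/11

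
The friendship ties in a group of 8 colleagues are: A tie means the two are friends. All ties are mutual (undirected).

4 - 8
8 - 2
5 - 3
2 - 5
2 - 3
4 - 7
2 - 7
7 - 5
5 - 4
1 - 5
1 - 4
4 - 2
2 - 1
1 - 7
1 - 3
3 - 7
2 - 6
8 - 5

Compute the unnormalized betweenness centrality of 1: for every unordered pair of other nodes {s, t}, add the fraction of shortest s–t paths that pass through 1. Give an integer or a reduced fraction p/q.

Pairs whose geodesics pass through 1 — 4–3: 1/4.
All other pairs contribute 0.
Summing the contributions gives betweenness(1) = 1/4.

1/4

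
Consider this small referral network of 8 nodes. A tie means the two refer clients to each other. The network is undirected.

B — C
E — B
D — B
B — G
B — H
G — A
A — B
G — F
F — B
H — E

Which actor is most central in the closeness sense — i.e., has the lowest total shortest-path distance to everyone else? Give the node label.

B

Farness (sum of distances to all others) for each node — A:12, B:7, C:13, D:13, E:12, F:12, G:11, H:12.
The smallest farness is 7, for B, so B has the highest closeness.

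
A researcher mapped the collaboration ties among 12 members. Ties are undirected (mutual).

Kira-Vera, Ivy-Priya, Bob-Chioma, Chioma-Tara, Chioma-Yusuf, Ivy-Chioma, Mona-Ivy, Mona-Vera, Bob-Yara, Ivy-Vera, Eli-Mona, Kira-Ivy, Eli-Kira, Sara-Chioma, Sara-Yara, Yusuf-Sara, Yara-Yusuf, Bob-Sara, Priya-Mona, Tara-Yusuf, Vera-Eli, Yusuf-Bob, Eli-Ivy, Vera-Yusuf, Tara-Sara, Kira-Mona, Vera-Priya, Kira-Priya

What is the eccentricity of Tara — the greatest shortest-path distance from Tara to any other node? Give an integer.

Distances from Tara: Bob:2, Chioma:1, Eli:3, Ivy:2, Kira:3, Mona:3, Priya:3, Sara:1, Vera:2, Yara:2, Yusuf:1.
The largest is 3 (to Priya, Kira, Mona, and Eli), so the eccentricity of Tara is 3.

3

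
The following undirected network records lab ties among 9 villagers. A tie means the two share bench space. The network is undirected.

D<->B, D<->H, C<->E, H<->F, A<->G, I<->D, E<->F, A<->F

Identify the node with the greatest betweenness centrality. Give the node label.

Unnormalized betweenness of each node: A:7, B:0, C:0, D:13, E:7, F:20, G:0, H:15, I:0.
F has the largest value, 20, making it the main broker — the node through which the most shortest paths run.

F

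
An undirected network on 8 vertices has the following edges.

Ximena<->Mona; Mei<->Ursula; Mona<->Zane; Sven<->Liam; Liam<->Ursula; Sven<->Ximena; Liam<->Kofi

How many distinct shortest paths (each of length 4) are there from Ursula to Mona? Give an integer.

The shortest distance is 4, and the only length-4 path is Ursula–Liam–Sven–Ximena–Mona. So there is exactly 1 shortest path.

1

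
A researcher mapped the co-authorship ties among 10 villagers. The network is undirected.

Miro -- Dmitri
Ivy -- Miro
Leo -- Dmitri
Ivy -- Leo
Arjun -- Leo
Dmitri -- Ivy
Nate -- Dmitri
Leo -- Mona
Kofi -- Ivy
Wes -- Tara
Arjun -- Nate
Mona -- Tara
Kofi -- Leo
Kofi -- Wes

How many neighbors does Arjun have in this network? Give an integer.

2

Arjun is directly tied to Leo and Nate. That is 2 neighbors, so the degree of Arjun is 2.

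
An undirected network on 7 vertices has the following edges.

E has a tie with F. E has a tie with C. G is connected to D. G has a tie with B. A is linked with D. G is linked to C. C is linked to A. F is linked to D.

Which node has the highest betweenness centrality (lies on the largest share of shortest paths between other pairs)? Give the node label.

G

Unnormalized betweenness of each node: A:1/2, B:0, C:4, D:4, E:1, F:1, G:11/2.
G has the largest value, 11/2, making it the main broker — the node through which the most shortest paths run.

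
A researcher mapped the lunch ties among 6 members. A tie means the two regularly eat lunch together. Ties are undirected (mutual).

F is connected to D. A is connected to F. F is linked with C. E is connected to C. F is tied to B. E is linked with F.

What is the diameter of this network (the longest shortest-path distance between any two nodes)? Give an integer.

2

Eccentricity of each node (its greatest distance to any other): A:2, B:2, C:2, D:2, E:2, F:1.
The maximum eccentricity is 2, realized for instance by the pair B–D via B – F – D. So the diameter is 2.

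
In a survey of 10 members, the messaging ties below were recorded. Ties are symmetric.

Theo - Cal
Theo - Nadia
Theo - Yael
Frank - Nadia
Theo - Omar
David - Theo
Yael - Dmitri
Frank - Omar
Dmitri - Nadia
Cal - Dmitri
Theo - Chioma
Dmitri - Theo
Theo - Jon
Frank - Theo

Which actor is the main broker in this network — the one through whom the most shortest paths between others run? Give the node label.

Theo

Unnormalized betweenness of each node: Cal:0, Chioma:0, David:0, Dmitri:3/2, Frank:1/2, Jon:0, Nadia:1/2, Omar:0, Theo:57/2, Yael:0.
Theo has the largest value, 57/2, making it the main broker — the node through which the most shortest paths run.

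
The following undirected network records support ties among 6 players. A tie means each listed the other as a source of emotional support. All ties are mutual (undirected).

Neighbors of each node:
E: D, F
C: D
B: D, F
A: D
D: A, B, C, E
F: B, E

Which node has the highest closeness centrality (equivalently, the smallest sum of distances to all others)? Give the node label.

D

Farness (sum of distances to all others) for each node — A:10, B:8, C:10, D:6, E:8, F:10.
The smallest farness is 6, for D, so D has the highest closeness.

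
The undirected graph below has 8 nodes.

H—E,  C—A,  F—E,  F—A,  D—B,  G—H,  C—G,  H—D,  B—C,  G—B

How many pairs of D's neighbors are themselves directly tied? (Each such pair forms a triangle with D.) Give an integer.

D's neighbors are B and H, but none of them are tied to each other, so no triangle contains D.

0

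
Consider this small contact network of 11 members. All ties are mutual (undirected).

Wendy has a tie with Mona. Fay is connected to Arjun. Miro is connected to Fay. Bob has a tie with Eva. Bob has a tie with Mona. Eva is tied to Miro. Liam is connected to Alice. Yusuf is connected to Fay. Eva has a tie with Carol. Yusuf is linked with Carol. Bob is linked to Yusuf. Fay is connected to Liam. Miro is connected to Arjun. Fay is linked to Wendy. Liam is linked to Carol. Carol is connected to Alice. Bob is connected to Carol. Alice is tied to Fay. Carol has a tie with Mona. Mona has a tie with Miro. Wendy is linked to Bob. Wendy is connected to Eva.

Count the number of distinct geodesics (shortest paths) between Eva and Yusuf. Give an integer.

2

The shortest distance is 2. The length-2 paths are: Eva–Carol–Yusuf; Eva–Bob–Yusuf.
That gives 2 distinct shortest paths.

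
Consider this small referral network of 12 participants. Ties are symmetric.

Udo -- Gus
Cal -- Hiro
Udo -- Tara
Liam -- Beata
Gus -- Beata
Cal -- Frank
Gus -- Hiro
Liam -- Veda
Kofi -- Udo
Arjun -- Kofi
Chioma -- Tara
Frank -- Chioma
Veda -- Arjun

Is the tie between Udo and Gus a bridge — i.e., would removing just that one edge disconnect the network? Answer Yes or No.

Even without that edge, Udo still reaches Gus via Udo – Kofi – Arjun – Veda – Liam – Beata – Gus, so the network stays connected. Not a bridge.

No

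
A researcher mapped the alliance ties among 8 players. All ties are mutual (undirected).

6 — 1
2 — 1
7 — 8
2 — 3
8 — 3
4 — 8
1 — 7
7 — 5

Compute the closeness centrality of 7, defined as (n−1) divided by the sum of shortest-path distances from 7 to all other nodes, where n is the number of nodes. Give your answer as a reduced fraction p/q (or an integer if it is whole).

Distances from 7: 1:1, 2:2, 3:2, 4:2, 5:1, 6:2, 8:1. Sum = 11.
n = 8, so closeness = 7/11.

7/11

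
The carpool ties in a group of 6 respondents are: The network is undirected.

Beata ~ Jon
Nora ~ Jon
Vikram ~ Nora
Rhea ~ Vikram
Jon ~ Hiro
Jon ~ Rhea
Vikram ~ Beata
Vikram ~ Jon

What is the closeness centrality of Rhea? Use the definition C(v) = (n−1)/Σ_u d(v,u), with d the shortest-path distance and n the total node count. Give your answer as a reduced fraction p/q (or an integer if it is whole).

Distances from Rhea: Beata:2, Hiro:2, Jon:1, Nora:2, Vikram:1. Sum = 8.
n = 6, so closeness = 5/8.

5/8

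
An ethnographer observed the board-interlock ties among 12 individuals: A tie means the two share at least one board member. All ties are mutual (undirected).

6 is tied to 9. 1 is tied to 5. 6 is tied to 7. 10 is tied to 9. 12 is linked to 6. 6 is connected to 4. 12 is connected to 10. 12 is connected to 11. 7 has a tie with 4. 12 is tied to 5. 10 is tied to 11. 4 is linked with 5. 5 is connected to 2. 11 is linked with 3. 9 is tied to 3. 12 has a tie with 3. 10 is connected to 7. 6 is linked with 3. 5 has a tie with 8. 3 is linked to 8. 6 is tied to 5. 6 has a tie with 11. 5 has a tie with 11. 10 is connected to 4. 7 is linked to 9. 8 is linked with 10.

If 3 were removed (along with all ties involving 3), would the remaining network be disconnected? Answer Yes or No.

No

Even without 3, every remaining node can still reach every other (the residual graph is connected), so 3 is not a cut vertex.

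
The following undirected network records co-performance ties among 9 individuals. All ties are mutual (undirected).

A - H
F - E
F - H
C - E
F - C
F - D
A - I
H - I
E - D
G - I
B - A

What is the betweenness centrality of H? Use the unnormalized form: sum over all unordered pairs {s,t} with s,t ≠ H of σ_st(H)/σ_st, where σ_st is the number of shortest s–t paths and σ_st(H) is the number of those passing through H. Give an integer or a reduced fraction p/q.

16

Pairs whose geodesics pass through H — I–E: 1; I–D: 1; I–C: 1; I–F: 1; A–E: 1; A–D: 1; A–C: 1; A–F: 1; B–E: 1; B–D: 1; B–C: 1; B–F: 1; G–E: 1; G–D: 1 … (+2 more pairs).
All other pairs contribute 0.
Summing the contributions gives betweenness(H) = 16.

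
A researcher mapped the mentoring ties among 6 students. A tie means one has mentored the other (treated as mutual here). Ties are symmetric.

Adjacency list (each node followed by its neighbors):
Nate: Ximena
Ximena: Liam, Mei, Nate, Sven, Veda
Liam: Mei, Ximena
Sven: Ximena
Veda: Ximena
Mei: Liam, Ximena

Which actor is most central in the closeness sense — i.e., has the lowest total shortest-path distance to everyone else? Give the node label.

Farness (sum of distances to all others) for each node — Liam:8, Mei:8, Nate:9, Sven:9, Veda:9, Ximena:5.
The smallest farness is 5, for Ximena, so Ximena has the highest closeness.

Ximena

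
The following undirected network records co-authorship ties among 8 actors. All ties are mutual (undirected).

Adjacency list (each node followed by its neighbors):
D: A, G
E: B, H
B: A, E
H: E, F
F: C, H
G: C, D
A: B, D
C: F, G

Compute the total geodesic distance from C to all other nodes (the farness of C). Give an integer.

Distances from C: A:3, B:4, D:2, E:3, F:1, G:1, H:2.
Sum = 3 + 4 + 2 + 3 + 1 + 1 + 2 = 16.

16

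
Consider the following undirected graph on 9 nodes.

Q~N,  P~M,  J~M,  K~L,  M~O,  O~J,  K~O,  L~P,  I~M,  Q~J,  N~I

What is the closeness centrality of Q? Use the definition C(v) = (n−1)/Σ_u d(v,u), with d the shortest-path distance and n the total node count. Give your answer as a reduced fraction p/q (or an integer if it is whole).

4/9

Distances from Q: I:2, J:1, K:3, L:4, M:2, N:1, O:2, P:3. Sum = 18.
n = 9, so closeness = 8/18 = 4/9.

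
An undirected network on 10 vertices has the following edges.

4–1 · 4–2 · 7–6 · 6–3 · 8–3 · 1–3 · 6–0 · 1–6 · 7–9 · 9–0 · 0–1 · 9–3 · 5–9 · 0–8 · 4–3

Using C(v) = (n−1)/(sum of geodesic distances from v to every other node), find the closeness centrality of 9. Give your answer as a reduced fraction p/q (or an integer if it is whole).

Distances from 9: 0:1, 1:2, 2:3, 3:1, 4:2, 5:1, 6:2, 7:1, 8:2. Sum = 15.
n = 10, so closeness = 9/15 = 3/5.

3/5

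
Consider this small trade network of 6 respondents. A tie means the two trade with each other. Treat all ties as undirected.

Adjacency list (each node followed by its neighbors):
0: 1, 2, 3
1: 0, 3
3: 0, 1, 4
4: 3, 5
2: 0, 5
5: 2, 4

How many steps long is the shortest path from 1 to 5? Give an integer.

One shortest route is 1 – 3 – 4 – 5, which uses 3 edges, and at distance 2 from 1 we only reach {2, 4}, which does not include 5. So d(1,5) = 3.

3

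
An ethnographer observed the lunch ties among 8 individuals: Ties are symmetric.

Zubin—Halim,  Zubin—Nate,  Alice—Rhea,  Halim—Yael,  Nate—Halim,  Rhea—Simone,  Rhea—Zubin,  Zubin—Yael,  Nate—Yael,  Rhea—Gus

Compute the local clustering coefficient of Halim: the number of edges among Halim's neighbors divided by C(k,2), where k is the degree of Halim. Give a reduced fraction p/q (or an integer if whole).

Halim's neighbors: Nate, Yael, and Zubin (k = 3).
Possible neighbor pairs: C(3,2) = 3. Edges among them: Nate–Yael, Nate–Zubin, Yael–Zubin → e = 3.
Clustering(Halim) = 3/3 = 1.

1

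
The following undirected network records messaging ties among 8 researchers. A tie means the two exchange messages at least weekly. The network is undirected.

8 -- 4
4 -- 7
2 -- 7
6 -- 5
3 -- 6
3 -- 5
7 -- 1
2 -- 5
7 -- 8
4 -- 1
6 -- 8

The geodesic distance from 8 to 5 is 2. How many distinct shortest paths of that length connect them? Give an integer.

1

The shortest distance is 2, and the only length-2 path is 8–6–5. So there is exactly 1 shortest path.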